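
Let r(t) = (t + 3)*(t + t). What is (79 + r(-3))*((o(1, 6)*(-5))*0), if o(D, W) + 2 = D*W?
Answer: 0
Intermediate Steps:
r(t) = 2*t*(3 + t) (r(t) = (3 + t)*(2*t) = 2*t*(3 + t))
o(D, W) = -2 + D*W
(79 + r(-3))*((o(1, 6)*(-5))*0) = (79 + 2*(-3)*(3 - 3))*(((-2 + 1*6)*(-5))*0) = (79 + 2*(-3)*0)*(((-2 + 6)*(-5))*0) = (79 + 0)*((4*(-5))*0) = 79*(-20*0) = 79*0 = 0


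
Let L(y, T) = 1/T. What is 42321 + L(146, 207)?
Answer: 8760448/207 ≈ 42321.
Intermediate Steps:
42321 + L(146, 207) = 42321 + 1/207 = 8760448/207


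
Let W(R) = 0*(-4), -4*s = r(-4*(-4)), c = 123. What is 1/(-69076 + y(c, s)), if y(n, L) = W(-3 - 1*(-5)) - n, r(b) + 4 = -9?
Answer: -1/69199 ≈ -1.4451e-5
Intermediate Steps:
r(b) = -13 (r(b) = -4 - 9 = -13)
s = 13/4 (s = -1/4*(-13) = 13/4 ≈ 3.2500)
W(R) = 0
y(n, L) = -n (y(n, L) = 0 - n = -n)
1/(-69076 + y(c, s)) = 1/(-69076 - 1*123) = 1/(-69076 - 123) = 1/(-69199) = -1/69199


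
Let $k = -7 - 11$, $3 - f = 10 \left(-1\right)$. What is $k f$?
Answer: $-234$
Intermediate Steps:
$f = 13$ ($f = 3 - 10 \left(-1\right) = 3 - -10 = 3 + 10 = 13$)
$k = -18$ ($k = -7 - 11 = -18$)
$k f = \left(-18\right) 13 = -234$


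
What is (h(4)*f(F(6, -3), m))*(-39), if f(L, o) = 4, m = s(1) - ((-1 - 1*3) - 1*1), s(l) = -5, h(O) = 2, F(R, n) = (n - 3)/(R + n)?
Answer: -312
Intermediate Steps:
F(R, n) = (-3 + n)/(R + n)
m = 0 (m = -5 - ((-1 - 1*3) - 1*1) = -5 - ((-1 - 3) - 1) = -5 - (-4 - 1) = -5 - 1*(-5) = -5 + 5 = 0)
(h(4)*f(F(6, -3), m))*(-39) = (2*4)*(-39) = 8*(-39) = -312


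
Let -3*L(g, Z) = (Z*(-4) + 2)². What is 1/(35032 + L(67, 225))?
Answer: -3/701308 ≈ -4.2777e-6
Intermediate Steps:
L(g, Z) = -(2 - 4*Z)²/3 (L(g, Z) = -(Z*(-4) + 2)²/3 = -(-4*Z + 2)²/3 = -(2 - 4*Z)²/3)
1/(35032 + L(67, 225)) = 1/(35032 - 4*(-1 + 2*225)²/3) = 1/(35032 - 4*(-1 + 450)²/3) = 1/(35032 - 4/3*449²) = 1/(35032 - 4/3*201601) = 1/(35032 - 806404/3) = 1/(-701308/3) = -3/701308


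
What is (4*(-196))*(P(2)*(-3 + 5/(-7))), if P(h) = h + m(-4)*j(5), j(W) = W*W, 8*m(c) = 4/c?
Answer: -3276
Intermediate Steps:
m(c) = 1/(2*c) (m(c) = (4/c)/8 = 1/(2*c))
j(W) = W**2
P(h) = -25/8 + h (P(h) = h + ((1/2)/(-4))*5**2 = h + ((1/2)*(-1/4))*25 = h - 1/8*25 = h - 25/8 = -25/8 + h)
(4*(-196))*(P(2)*(-3 + 5/(-7))) = (4*(-196))*((-25/8 + 2)*(-3 + 5/(-7))) = -(-882)*(-3 + 5*(-1/7)) = -(-882)*(-3 - 5/7) = -(-882)*(-26)/7 = -784*117/28 = -3276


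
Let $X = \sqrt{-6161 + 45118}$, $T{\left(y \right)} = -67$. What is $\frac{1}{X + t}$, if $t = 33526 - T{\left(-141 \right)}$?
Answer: $\frac{33593}{1128450692} - \frac{\sqrt{38957}}{1128450692} \approx 2.9594 \cdot 10^{-5}$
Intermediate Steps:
$X = \sqrt{38957} \approx 197.38$
$t = 33593$ ($t = 33526 - -67 = 33526 + 67 = 33593$)
$\frac{1}{X + t} = \frac{1}{\sqrt{38957} + 33593} = \frac{1}{33593 + \sqrt{38957}}$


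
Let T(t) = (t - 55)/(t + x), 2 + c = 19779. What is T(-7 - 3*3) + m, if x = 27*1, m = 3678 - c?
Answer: -177160/11 ≈ -16105.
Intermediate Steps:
c = 19777 (c = -2 + 19779 = 19777)
m = -16099 (m = 3678 - 1*19777 = 3678 - 19777 = -16099)
x = 27
T(t) = (-55 + t)/(27 + t) (T(t) = (t - 55)/(t + 27) = (-55 + t)/(27 + t))
T(-7 - 3*3) + m = (-55 + (-7 - 3*3))/(27 + (-7 - 3*3)) - 16099 = (-55 + (-7 - 9))/(27 + (-7 - 9)) - 16099 = (-55 - 16)/(27 - 16) - 16099 = -71/11 - 16099 = -177160/11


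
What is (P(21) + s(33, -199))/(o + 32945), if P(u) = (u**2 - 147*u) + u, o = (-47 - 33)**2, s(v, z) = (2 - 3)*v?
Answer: -886/13115 ≈ -0.067556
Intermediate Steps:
s(v, z) = -v
o = 6400 (o = (-80)**2 = 6400)
P(u) = u**2 - 146*u
(P(21) + s(33, -199))/(o + 32945) = (21*(-146 + 21) - 1*33)/(6400 + 32945) = (21*(-125) - 33)/39345 = (-2625 - 33)*(1/39345) = -2658*1/39345 = -886/13115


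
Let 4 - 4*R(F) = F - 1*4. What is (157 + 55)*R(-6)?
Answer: 742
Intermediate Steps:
R(F) = 2 - F/4 (R(F) = 1 - (F - 1*4)/4 = 1 - (F - 4)/4 = 1 - (-4 + F)/4 = 1 + (1 - F/4) = 2 - F/4)
(157 + 55)*R(-6) = (157 + 55)*(2 - 1/4*(-6)) = 212*(2 + 3/2) = 212*(7/2) = 742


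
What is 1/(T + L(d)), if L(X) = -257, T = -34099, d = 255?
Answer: -1/34356 ≈ -2.9107e-5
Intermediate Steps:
1/(T + L(d)) = 1/(-34099 - 257) = 1/(-34356) = -1/34356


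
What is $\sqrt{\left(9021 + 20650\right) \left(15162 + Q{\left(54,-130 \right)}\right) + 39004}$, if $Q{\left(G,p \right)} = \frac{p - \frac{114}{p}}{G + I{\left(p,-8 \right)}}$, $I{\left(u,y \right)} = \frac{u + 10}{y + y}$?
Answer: $\frac{2 \sqrt{7188580401581670}}{7995} \approx 21210.0$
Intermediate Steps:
$I{\left(u,y \right)} = \frac{10 + u}{2 y}$
$Q{\left(G,p \right)} = \frac{p - \frac{114}{p}}{- \frac{5}{8} + G - \frac{p}{16}}$ ($Q{\left(G,p \right)} = \frac{p - \frac{114}{p}}{G + \frac{10 + p}{2 \left(-8\right)}} = \frac{p - \frac{114}{p}}{G + \frac{1}{2} \left(- \frac{1}{8}\right) \left(10 + p\right)} = \frac{p - \frac{114}{p}}{G - \left(\frac{5}{8} + \frac{p}{16}\right)} = \frac{p - \frac{114}{p}}{- \frac{5}{8} + G - \frac{p}{16}}$)
$\sqrt{\left(9021 + 20650\right) \left(15162 + Q{\left(54,-130 \right)}\right) + 39004} = \sqrt{\left(9021 + 20650\right) \left(15162 + \frac{16 \left(-114 + \left(-130\right)^{2}\right)}{\left(-130\right) \left(-10 - -130 + 16 \cdot 54\right)}\right) + 39004} = \sqrt{29671 \left(15162 + 16 \left(- \frac{1}{130}\right) \frac{1}{-10 + 130 + 864} \left(-114 + 16900\right)\right) + 39004} = \sqrt{29671 \left(15162 + 16 \left(- \frac{1}{130}\right) \frac{1}{984} \cdot 16786\right) + 39004} = \sqrt{29671 \left(15162 - \frac{16786}{7995}\right) + 39004} = \sqrt{29671 \cdot \frac{121203404}{7995} + 39004} = \sqrt{\frac{3596226200084}{7995} + 39004} = \sqrt{\frac{3596538037064}{7995}} = \frac{2 \sqrt{7188580401581670}}{7995}$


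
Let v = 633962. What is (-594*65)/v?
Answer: -19305/316981 ≈ -0.060903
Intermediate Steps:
(-594*65)/v = -594*65/633962 = -38610*1/633962 = -19305/316981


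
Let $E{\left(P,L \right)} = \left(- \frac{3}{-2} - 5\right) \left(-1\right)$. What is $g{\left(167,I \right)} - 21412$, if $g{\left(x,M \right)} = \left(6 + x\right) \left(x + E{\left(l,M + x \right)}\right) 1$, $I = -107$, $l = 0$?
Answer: $\frac{16169}{2} \approx 8084.5$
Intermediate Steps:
$E{\left(P,L \right)} = \frac{7}{2}$ ($E{\left(P,L \right)} = \left(\left(-3\right) \left(- \frac{1}{2}\right) - 5\right) \left(-1\right) = \left(\frac{3}{2} - 5\right) \left(-1\right) = \left(- \frac{7}{2}\right) \left(-1\right) = \frac{7}{2}$)
$g{\left(x,M \right)} = \left(6 + x\right) \left(\frac{7}{2} + x\right)$ ($g{\left(x,M \right)} = \left(6 + x\right) \left(x + \frac{7}{2}\right) 1 = \left(6 + x\right) \left(\frac{7}{2} + x\right) 1 = \left(6 + x\right) \left(\frac{7}{2} + x\right)$)
$g{\left(167,I \right)} - 21412 = \left(21 + 167^{2} + \frac{19}{2} \cdot 167\right) - 21412 = \left(21 + 27889 + \frac{3173}{2}\right) - 21412 = \frac{58993}{2} - 21412 = \frac{16169}{2}$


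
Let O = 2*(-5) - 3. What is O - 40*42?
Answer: -1693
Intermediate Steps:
O = -13 (O = -10 - 3 = -13)
O - 40*42 = -13 - 40*42 = -13 - 1680 = -1693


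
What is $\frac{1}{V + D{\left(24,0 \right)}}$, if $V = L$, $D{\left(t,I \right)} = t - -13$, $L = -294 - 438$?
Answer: $- \frac{1}{695} \approx -0.0014388$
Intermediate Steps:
$L = -732$
$D{\left(t,I \right)} = 13 + t$ ($D{\left(t,I \right)} = t + 13 = 13 + t$)
$V = -732$
$\frac{1}{V + D{\left(24,0 \right)}} = \frac{1}{-732 + \left(13 + 24\right)} = \frac{1}{-732 + 37} = \frac{1}{-695} = - \frac{1}{695}$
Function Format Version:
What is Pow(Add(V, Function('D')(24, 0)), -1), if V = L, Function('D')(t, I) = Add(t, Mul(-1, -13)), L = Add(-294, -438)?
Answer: Rational(-1, 695) ≈ -0.0014388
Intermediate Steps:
L = -732
Function('D')(t, I) = Add(13, t) (Function('D')(t, I) = Add(t, 13) = Add(13, t))
V = -732
Pow(Add(V, Function('D')(24, 0)), -1) = Pow(Add(-732, Add(13, 24)), -1) = Pow(Add(-732, 37), -1) = Pow(-695, -1) = Rational(-1, 695)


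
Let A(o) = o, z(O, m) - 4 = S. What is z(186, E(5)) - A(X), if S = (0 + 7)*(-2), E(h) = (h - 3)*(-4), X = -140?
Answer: 130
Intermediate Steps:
E(h) = 12 - 4*h (E(h) = (-3 + h)*(-4) = 12 - 4*h)
S = -14 (S = 7*(-2) = -14)
z(O, m) = -10 (z(O, m) = 4 - 14 = -10)
z(186, E(5)) - A(X) = -10 - 1*(-140) = -10 + 140 = 130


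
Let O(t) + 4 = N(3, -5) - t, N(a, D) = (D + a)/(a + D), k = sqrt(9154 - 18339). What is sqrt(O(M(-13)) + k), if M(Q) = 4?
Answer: sqrt(-7 + I*sqrt(9185)) ≈ 6.6743 + 7.1796*I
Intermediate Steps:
k = I*sqrt(9185) (k = sqrt(-9185) = I*sqrt(9185) ≈ 95.838*I)
N(a, D) = 1 (N(a, D) = (D + a)/(D + a) = 1)
O(t) = -3 - t (O(t) = -4 + (1 - t) = -3 - t)
sqrt(O(M(-13)) + k) = sqrt((-3 - 1*4) + I*sqrt(9185)) = sqrt((-3 - 4) + I*sqrt(9185)) = sqrt(-7 + I*sqrt(9185))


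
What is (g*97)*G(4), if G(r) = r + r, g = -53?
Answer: -41128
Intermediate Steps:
G(r) = 2*r
(g*97)*G(4) = (-53*97)*(2*4) = -5141*8 = -41128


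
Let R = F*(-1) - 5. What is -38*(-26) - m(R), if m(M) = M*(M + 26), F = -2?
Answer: 1057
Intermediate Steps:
R = -3 (R = -2*(-1) - 5 = 2 - 5 = -3)
m(M) = M*(26 + M)
-38*(-26) - m(R) = -38*(-26) - (-3)*(26 - 3) = 988 - (-3)*23 = 988 - 1*(-69) = 988 + 69 = 1057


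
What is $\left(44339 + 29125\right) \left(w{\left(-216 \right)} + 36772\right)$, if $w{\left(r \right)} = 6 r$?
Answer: $2606208864$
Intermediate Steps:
$\left(44339 + 29125\right) \left(w{\left(-216 \right)} + 36772\right) = \left(44339 + 29125\right) \left(6 \left(-216\right) + 36772\right) = 73464 \left(-1296 + 36772\right) = 73464 \cdot 35476 = 2606208864$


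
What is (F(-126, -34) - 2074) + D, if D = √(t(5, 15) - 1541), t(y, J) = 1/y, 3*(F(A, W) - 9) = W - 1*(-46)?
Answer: -2061 + 6*I*√1070/5 ≈ -2061.0 + 39.253*I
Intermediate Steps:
F(A, W) = 73/3 + W/3 (F(A, W) = 9 + (W - 1*(-46))/3 = 9 + (W + 46)/3 = 9 + (46 + W)/3 = 9 + (46/3 + W/3) = 73/3 + W/3)
D = 6*I*√1070/5 (D = √(1/5 - 1541) = √(⅕ - 1541) = √(-7704/5) = 6*I*√1070/5 ≈ 39.253*I)
(F(-126, -34) - 2074) + D = ((73/3 + (⅓)*(-34)) - 2074) + 6*I*√1070/5 = ((73/3 - 34/3) - 2074) + 6*I*√1070/5 = (13 - 2074) + 6*I*√1070/5 = -2061 + 6*I*√1070/5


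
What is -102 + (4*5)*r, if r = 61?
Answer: 1118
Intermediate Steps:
-102 + (4*5)*r = -102 + (4*5)*61 = -102 + 20*61 = -102 + 1220 = 1118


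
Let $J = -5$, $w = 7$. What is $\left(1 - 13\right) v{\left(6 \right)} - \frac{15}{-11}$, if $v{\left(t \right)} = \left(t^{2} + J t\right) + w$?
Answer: $- \frac{1701}{11} \approx -154.64$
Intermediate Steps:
$v{\left(t \right)} = 7 + t^{2} - 5 t$ ($v{\left(t \right)} = \left(t^{2} - 5 t\right) + 7 = 7 + t^{2} - 5 t$)
$\left(1 - 13\right) v{\left(6 \right)} - \frac{15}{-11} = \left(1 - 13\right) \left(7 + 6^{2} - 30\right) - \frac{15}{-11} = \left(1 - 13\right) \left(7 + 36 - 30\right) - - \frac{15}{11} = \left(-12\right) 13 + \frac{15}{11} = -156 + \frac{15}{11} = - \frac{1701}{11}$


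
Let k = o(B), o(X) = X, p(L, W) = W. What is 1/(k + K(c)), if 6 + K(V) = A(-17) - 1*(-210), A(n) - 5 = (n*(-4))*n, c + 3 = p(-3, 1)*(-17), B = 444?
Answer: -1/503 ≈ -0.0019881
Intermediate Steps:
c = -20 (c = -3 + 1*(-17) = -3 - 17 = -20)
k = 444
A(n) = 5 - 4*n**2 (A(n) = 5 + (n*(-4))*n = 5 + (-4*n)*n = 5 - 4*n**2)
K(V) = -947 (K(V) = -6 + ((5 - 4*(-17)**2) - 1*(-210)) = -6 + ((5 - 4*289) + 210) = -6 + ((5 - 1156) + 210) = -6 + (-1151 + 210) = -6 - 941 = -947)
1/(k + K(c)) = 1/(444 - 947) = 1/(-503) = -1/503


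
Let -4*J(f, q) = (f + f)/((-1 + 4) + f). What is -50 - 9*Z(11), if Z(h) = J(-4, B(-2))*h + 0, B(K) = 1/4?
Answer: 148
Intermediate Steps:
B(K) = 1/4
J(f, q) = -f/(2*(3 + f)) (J(f, q) = -(f + f)/(4*((-1 + 4) + f)) = -2*f/(4*(3 + f)) = -f/(2*(3 + f)))
Z(h) = -2*h (Z(h) = (-1*(-4)/(6 + 2*(-4)))*h + 0 = (-1*(-4)/(6 - 8))*h + 0 = (-1*(-4)/(-2))*h + 0 = (-1*(-4)*(-1/2))*h + 0 = -2*h + 0 = -2*h)
-50 - 9*Z(11) = -50 - (-18)*11 = -50 - 9*(-22) = -50 + 198 = 148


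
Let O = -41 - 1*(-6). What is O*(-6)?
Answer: 210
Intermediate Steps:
O = -35 (O = -41 + 6 = -35)
O*(-6) = -35*(-6) = 210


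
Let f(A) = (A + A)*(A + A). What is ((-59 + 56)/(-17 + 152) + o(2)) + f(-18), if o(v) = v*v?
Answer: 58499/45 ≈ 1300.0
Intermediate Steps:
f(A) = 4*A² (f(A) = (2*A)*(2*A) = 4*A²)
o(v) = v²
((-59 + 56)/(-17 + 152) + o(2)) + f(-18) = ((-59 + 56)/(-17 + 152) + 2²) + 4*(-18)² = (-3/135 + 4) + 4*324 = (-3*1/135 + 4) + 1296 = (-1/45 + 4) + 1296 = 179/45 + 1296 = 58499/45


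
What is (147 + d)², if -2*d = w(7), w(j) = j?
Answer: 82369/4 ≈ 20592.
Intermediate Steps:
d = -7/2 (d = -½*7 = -7/2 ≈ -3.5000)
(147 + d)² = (147 - 7/2)² = (287/2)² = 82369/4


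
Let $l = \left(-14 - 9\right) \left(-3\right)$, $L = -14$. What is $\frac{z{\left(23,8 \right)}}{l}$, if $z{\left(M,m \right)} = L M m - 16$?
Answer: $- \frac{864}{23} \approx -37.565$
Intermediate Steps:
$z{\left(M,m \right)} = -16 - 14 M m$ ($z{\left(M,m \right)} = - 14 M m - 16 = -16 - 14 M m$)
$l = 69$ ($l = \left(-23\right) \left(-3\right) = 69$)
$\frac{z{\left(23,8 \right)}}{l} = \frac{-16 - 322 \cdot 8}{69} = \left(-16 - 2576\right) \frac{1}{69} = \left(-2592\right) \frac{1}{69} = - \frac{864}{23}$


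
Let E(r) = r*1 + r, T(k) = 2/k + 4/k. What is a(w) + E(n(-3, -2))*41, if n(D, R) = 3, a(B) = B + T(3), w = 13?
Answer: 261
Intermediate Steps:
T(k) = 6/k
a(B) = 2 + B (a(B) = B + 6/3 = B + 6*(1/3) = B + 2 = 2 + B)
E(r) = 2*r (E(r) = r + r = 2*r)
a(w) + E(n(-3, -2))*41 = (2 + 13) + (2*3)*41 = 15 + 6*41 = 15 + 246 = 261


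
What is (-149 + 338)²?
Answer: 35721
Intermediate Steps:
(-149 + 338)² = 189² = 35721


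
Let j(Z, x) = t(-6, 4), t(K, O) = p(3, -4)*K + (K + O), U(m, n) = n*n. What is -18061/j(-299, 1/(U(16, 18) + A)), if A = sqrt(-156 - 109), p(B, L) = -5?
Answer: -18061/28 ≈ -645.04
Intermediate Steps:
U(m, n) = n**2
A = I*sqrt(265) (A = sqrt(-265) = I*sqrt(265) ≈ 16.279*I)
t(K, O) = O - 4*K (t(K, O) = -5*K + (K + O) = O - 4*K)
j(Z, x) = 28 (j(Z, x) = 4 - 4*(-6) = 4 + 24 = 28)
-18061/j(-299, 1/(U(16, 18) + A)) = -18061/28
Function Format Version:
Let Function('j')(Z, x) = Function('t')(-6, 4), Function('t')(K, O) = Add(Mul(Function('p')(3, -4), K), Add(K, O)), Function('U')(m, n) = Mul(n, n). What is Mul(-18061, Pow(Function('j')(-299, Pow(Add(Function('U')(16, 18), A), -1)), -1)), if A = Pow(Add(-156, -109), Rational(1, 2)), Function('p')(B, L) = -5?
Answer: Rational(-18061, 28) ≈ -645.04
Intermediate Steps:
Function('U')(m, n) = Pow(n, 2)
A = Mul(I, Pow(265, Rational(1, 2))) (A = Pow(-265, Rational(1, 2)) = Mul(I, Pow(265, Rational(1, 2))) ≈ Mul(16.279, I))
Function('t')(K, O) = Add(O, Mul(-4, K)) (Function('t')(K, O) = Add(Mul(-5, K), Add(K, O)) = Add(O, Mul(-4, K)))
Function('j')(Z, x) = 28 (Function('j')(Z, x) = Add(4, Mul(-4, -6)) = Add(4, 24) = 28)
Mul(-18061, Pow(Function('j')(-299, Pow(Add(Function('U')(16, 18), A), -1)), -1)) = Mul(-18061, Pow(28, -1)) = Mul(-18061, Rational(1, 28)) = Rational(-18061, 28)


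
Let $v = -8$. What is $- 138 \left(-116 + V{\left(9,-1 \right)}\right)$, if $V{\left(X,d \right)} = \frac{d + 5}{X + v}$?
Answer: $15456$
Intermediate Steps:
$V{\left(X,d \right)} = \frac{5 + d}{-8 + X}$ ($V{\left(X,d \right)} = \frac{d + 5}{X - 8} = \frac{5 + d}{-8 + X}$)
$- 138 \left(-116 + V{\left(9,-1 \right)}\right) = - 138 \left(-116 + \frac{5 - 1}{-8 + 9}\right) = - 138 \left(-116 + 1^{-1} \cdot 4\right) = - 138 \left(-116 + 1 \cdot 4\right) = - 138 \left(-116 + 4\right) = \left(-138\right) \left(-112\right) = 15456$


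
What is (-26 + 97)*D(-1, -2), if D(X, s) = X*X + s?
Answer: -71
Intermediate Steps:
D(X, s) = s + X**2 (D(X, s) = X**2 + s = s + X**2)
(-26 + 97)*D(-1, -2) = (-26 + 97)*(-2 + (-1)**2) = 71*(-2 + 1) = 71*(-1) = -71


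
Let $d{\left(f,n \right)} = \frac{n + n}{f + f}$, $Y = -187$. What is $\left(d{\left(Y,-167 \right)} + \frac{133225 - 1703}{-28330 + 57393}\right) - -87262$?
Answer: $\frac{474279307757}{5434781} \approx 87267.0$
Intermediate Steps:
$d{\left(f,n \right)} = \frac{n}{f}$ ($d{\left(f,n \right)} = \frac{2 n}{2 f} = 2 n \frac{1}{2 f} = \frac{n}{f}$)
$\left(d{\left(Y,-167 \right)} + \frac{133225 - 1703}{-28330 + 57393}\right) - -87262 = \left(- \frac{167}{-187} + \frac{133225 - 1703}{-28330 + 57393}\right) - -87262 = \left(\left(-167\right) \left(- \frac{1}{187}\right) + \frac{131522}{29063}\right) + 87262 = \left(\frac{167}{187} + 131522 \cdot \frac{1}{29063}\right) + 87262 = \left(\frac{167}{187} + \frac{131522}{29063}\right) + 87262 = \frac{29448135}{5434781} + 87262 = \frac{474279307757}{5434781}$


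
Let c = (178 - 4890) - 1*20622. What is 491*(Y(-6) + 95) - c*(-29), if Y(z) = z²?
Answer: -670365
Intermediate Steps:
c = -25334 (c = -4712 - 20622 = -25334)
491*(Y(-6) + 95) - c*(-29) = 491*((-6)² + 95) - (-25334)*(-29) = 491*(36 + 95) - 1*734686 = 491*131 - 734686 = 64321 - 734686 = -670365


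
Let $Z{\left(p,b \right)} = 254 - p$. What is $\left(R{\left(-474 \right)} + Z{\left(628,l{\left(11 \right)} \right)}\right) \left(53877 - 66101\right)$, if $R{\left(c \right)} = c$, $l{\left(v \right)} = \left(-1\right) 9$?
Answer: $10365952$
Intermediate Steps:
$l{\left(v \right)} = -9$
$\left(R{\left(-474 \right)} + Z{\left(628,l{\left(11 \right)} \right)}\right) \left(53877 - 66101\right) = \left(-474 + \left(254 - 628\right)\right) \left(53877 - 66101\right) = \left(-474 + \left(254 - 628\right)\right) \left(-12224\right) = \left(-474 - 374\right) \left(-12224\right) = \left(-848\right) \left(-12224\right) = 10365952$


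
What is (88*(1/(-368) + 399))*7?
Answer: 11305987/46 ≈ 2.4578e+5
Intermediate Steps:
(88*(1/(-368) + 399))*7 = (88*(-1/368 + 399))*7 = (88*(146831/368))*7 = (1615141/46)*7 = 11305987/46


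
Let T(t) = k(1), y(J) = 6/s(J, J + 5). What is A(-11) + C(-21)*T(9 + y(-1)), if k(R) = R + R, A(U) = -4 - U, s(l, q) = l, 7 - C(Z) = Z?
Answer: 63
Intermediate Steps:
C(Z) = 7 - Z
y(J) = 6/J
k(R) = 2*R
T(t) = 2 (T(t) = 2*1 = 2)
A(-11) + C(-21)*T(9 + y(-1)) = (-4 - 1*(-11)) + (7 - 1*(-21))*2 = (-4 + 11) + (7 + 21)*2 = 7 + 28*2 = 7 + 56 = 63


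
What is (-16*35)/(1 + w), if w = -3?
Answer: 280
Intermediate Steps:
(-16*35)/(1 + w) = (-16*35)/(1 - 3) = -560/(-2) = -560*(-½) = 280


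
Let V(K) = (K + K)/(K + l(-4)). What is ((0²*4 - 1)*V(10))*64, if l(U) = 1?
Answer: -1280/11 ≈ -116.36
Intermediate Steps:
V(K) = 2*K/(1 + K) (V(K) = (K + K)/(K + 1) = (2*K)/(1 + K) = 2*K/(1 + K))
((0²*4 - 1)*V(10))*64 = ((0²*4 - 1)*(2*10/(1 + 10)))*64 = ((0*4 - 1)*(2*10/11))*64 = ((0 - 1)*(2*10*(1/11)))*64 = -1*20/11*64 = -20/11*64 = -1280/11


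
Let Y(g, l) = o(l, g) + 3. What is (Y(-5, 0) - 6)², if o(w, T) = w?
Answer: 9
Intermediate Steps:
Y(g, l) = 3 + l (Y(g, l) = l + 3 = 3 + l)
(Y(-5, 0) - 6)² = ((3 + 0) - 6)² = (3 - 6)² = (-3)² = 9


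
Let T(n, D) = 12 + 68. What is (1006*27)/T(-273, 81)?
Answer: 13581/40 ≈ 339.52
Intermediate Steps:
T(n, D) = 80
(1006*27)/T(-273, 81) = (1006*27)/80 = 27162*(1/80) = 13581/40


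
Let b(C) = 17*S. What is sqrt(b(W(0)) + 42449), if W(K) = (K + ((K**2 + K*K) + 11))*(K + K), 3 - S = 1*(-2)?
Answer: 3*sqrt(4726) ≈ 206.24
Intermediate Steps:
S = 5 (S = 3 - (-2) = 3 - 1*(-2) = 3 + 2 = 5)
W(K) = 2*K*(11 + K + 2*K**2) (W(K) = (K + ((K**2 + K**2) + 11))*(2*K) = (K + (2*K**2 + 11))*(2*K) = (K + (11 + 2*K**2))*(2*K) = (11 + K + 2*K**2)*(2*K) = 2*K*(11 + K + 2*K**2))
b(C) = 85 (b(C) = 17*5 = 85)
sqrt(b(W(0)) + 42449) = sqrt(85 + 42449) = sqrt(42534) = 3*sqrt(4726)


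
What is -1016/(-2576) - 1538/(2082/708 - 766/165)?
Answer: 9646452811/10668826 ≈ 904.17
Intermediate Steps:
-1016/(-2576) - 1538/(2082/708 - 766/165) = -1016*(-1/2576) - 1538/(2082*(1/708) - 766*1/165) = 127/322 - 1538/(347/118 - 766/165) = 127/322 - 1538/(-33133/19470) = 127/322 - 1538*(-19470/33133) = 127/322 + 29944860/33133 = 9646452811/10668826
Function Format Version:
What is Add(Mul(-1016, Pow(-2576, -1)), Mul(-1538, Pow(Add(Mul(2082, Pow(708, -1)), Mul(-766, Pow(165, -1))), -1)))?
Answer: Rational(9646452811, 10668826) ≈ 904.17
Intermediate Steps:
Add(Mul(-1016, Pow(-2576, -1)), Mul(-1538, Pow(Add(Mul(2082, Pow(708, -1)), Mul(-766, Pow(165, -1))), -1))) = Add(Mul(-1016, Rational(-1, 2576)), Mul(-1538, Pow(Add(Mul(2082, Rational(1, 708)), Mul(-766, Rational(1, 165))), -1))) = Add(Rational(127, 322), Mul(-1538, Pow(Add(Rational(347, 118), Rational(-766, 165)), -1))) = Add(Rational(127, 322), Mul(-1538, Pow(Rational(-33133, 19470), -1))) = Add(Rational(127, 322), Mul(-1538, Rational(-19470, 33133))) = Add(Rational(127, 322), Rational(29944860, 33133)) = Rational(9646452811, 10668826)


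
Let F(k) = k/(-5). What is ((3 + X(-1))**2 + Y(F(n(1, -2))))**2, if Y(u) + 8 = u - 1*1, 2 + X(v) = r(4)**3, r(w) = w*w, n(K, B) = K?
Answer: 7043741161146001/25 ≈ 2.8175e+14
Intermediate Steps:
r(w) = w**2
X(v) = 4094 (X(v) = -2 + (4**2)**3 = -2 + 16**3 = -2 + 4096 = 4094)
F(k) = -k/5 (F(k) = k*(-1/5) = -k/5)
Y(u) = -9 + u (Y(u) = -8 + (u - 1*1) = -8 + (u - 1) = -8 + (-1 + u) = -9 + u)
((3 + X(-1))**2 + Y(F(n(1, -2))))**2 = ((3 + 4094)**2 + (-9 - 1/5*1))**2 = (4097**2 + (-9 - 1/5))**2 = (16785409 - 46/5)**2 = (83926999/5)**2 = 7043741161146001/25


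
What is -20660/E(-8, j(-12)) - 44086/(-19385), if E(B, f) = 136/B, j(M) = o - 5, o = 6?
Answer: 401243562/329545 ≈ 1217.6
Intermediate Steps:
j(M) = 1 (j(M) = 6 - 5 = 1)
-20660/E(-8, j(-12)) - 44086/(-19385) = -20660/(136/(-8)) - 44086/(-19385) = -20660/(136*(-⅛)) - 44086*(-1/19385) = -20660/(-17) + 44086/19385 = -20660*(-1/17) + 44086/19385 = 20660/17 + 44086/19385 = 401243562/329545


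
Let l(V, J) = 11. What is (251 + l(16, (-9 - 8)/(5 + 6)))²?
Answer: 68644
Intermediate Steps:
(251 + l(16, (-9 - 8)/(5 + 6)))² = (251 + 11)² = 262² = 68644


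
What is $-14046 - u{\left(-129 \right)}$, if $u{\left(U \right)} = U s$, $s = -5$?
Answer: $-14691$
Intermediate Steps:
$u{\left(U \right)} = - 5 U$ ($u{\left(U \right)} = U \left(-5\right) = - 5 U$)
$-14046 - u{\left(-129 \right)} = -14046 - \left(-5\right) \left(-129\right) = -14046 - 645 = -14691$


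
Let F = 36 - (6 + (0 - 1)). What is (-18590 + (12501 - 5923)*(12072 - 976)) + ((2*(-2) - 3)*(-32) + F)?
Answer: 72971153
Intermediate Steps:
F = 31 (F = 36 - (6 - 1) = 36 - 1*5 = 36 - 5 = 31)
(-18590 + (12501 - 5923)*(12072 - 976)) + ((2*(-2) - 3)*(-32) + F) = (-18590 + (12501 - 5923)*(12072 - 976)) + ((2*(-2) - 3)*(-32) + 31) = (-18590 + 6578*11096) + ((-4 - 3)*(-32) + 31) = (-18590 + 72989488) + (-7*(-32) + 31) = 72970898 + (224 + 31) = 72970898 + 255 = 72971153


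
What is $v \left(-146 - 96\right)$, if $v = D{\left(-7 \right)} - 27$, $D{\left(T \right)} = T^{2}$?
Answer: $-5324$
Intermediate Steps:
$v = 22$ ($v = \left(-7\right)^{2} - 27 = 49 - 27 = 22$)
$v \left(-146 - 96\right) = 22 \left(-146 - 96\right) = 22 \left(-242\right) = -5324$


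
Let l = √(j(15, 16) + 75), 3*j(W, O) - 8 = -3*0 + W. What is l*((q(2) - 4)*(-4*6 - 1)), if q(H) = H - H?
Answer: 200*√186/3 ≈ 909.21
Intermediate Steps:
j(W, O) = 8/3 + W/3 (j(W, O) = 8/3 + (-3*0 + W)/3 = 8/3 + (0 + W)/3 = 8/3 + W/3)
q(H) = 0
l = 2*√186/3 (l = √((8/3 + (⅓)*15) + 75) = √((8/3 + 5) + 75) = √(23/3 + 75) = √(248/3) = 2*√186/3 ≈ 9.0921)
l*((q(2) - 4)*(-4*6 - 1)) = (2*√186/3)*((0 - 4)*(-4*6 - 1)) = (2*√186/3)*(-4*(-24 - 1)) = (2*√186/3)*(-4*(-25)) = (2*√186/3)*100 = 200*√186/3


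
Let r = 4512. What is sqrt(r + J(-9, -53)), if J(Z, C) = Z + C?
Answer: 5*sqrt(178) ≈ 66.708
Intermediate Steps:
J(Z, C) = C + Z
sqrt(r + J(-9, -53)) = sqrt(4512 + (-53 - 9)) = sqrt(4512 - 62) = sqrt(4450) = 5*sqrt(178)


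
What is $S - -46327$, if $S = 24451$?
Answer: $70778$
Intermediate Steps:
$S - -46327 = 24451 - -46327 = 24451 + 46327 = 70778$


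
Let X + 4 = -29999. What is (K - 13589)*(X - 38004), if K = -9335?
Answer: 1558992468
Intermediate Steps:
X = -30003 (X = -4 - 29999 = -30003)
(K - 13589)*(X - 38004) = (-9335 - 13589)*(-30003 - 38004) = -22924*(-68007) = 1558992468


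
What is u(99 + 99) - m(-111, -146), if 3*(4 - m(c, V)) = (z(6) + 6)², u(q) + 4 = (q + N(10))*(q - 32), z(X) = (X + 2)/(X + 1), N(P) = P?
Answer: 5076940/147 ≈ 34537.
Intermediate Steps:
z(X) = (2 + X)/(1 + X)
u(q) = -4 + (-32 + q)*(10 + q) (u(q) = -4 + (q + 10)*(q - 32) = -4 + (10 + q)*(-32 + q) = -4 + (-32 + q)*(10 + q))
m(c, V) = -1912/147 (m(c, V) = 4 - ((2 + 6)/(1 + 6) + 6)²/3 = 4 - (8/7 + 6)²/3 = 4 - (50/7)²/3 = 4 - ⅓*2500/49 = 4 - 2500/147 = -1912/147)
u(99 + 99) - m(-111, -146) = (-324 + (99 + 99)² - 22*(99 + 99)) - 1*(-1912/147) = (-324 + 198² - 22*198) + 1912/147 = (-324 + 39204 - 4356) + 1912/147 = 34524 + 1912/147 = 5076940/147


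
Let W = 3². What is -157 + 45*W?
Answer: 248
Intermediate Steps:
W = 9
-157 + 45*W = -157 + 45*9 = -157 + 405 = 248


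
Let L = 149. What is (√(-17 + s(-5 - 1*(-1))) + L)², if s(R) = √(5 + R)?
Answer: 22185 + 1192*I ≈ 22185.0 + 1192.0*I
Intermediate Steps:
(√(-17 + s(-5 - 1*(-1))) + L)² = (√(-17 + √(5 + (-5 - 1*(-1)))) + 149)² = (√(-17 + √(5 + (-5 + 1))) + 149)² = (√(-17 + √(5 - 4)) + 149)² = (√(-17 + √1) + 149)² = (√(-17 + 1) + 149)² = (√(-16) + 149)² = (4*I + 149)² = (149 + 4*I)²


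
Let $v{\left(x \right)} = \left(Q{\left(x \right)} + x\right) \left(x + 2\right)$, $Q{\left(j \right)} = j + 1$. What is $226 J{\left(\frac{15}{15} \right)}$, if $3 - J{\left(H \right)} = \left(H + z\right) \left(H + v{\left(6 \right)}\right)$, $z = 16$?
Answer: $-402732$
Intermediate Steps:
$Q{\left(j \right)} = 1 + j$
$v{\left(x \right)} = \left(1 + 2 x\right) \left(2 + x\right)$ ($v{\left(x \right)} = \left(\left(1 + x\right) + x\right) \left(x + 2\right) = \left(1 + 2 x\right) \left(2 + x\right)$)
$J{\left(H \right)} = 3 - \left(16 + H\right) \left(104 + H\right)$ ($J{\left(H \right)} = 3 - \left(H + 16\right) \left(H + \left(2 + 2 \cdot 6^{2} + 5 \cdot 6\right)\right) = 3 - \left(16 + H\right) \left(H + \left(2 + 2 \cdot 36 + 30\right)\right) = 3 - \left(16 + H\right) \left(H + \left(2 + 72 + 30\right)\right) = 3 - \left(16 + H\right) \left(H + 104\right) = 3 - \left(16 + H\right) \left(104 + H\right)$)
$226 J{\left(\frac{15}{15} \right)} = 226 \left(-1661 - \left(\frac{15}{15}\right)^{2} - 120 \cdot \frac{15}{15}\right) = 226 \left(-1661 - \left(15 \cdot \frac{1}{15}\right)^{2} - 120 \cdot 15 \cdot \frac{1}{15}\right) = 226 \left(-1661 - 1^{2} - 120\right) = 226 \left(-1661 - 1 - 120\right) = 226 \left(-1782\right) = -402732$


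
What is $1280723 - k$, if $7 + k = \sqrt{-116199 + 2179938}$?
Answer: $1280730 - \sqrt{2063739} \approx 1.2793 \cdot 10^{6}$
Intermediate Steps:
$k = -7 + \sqrt{2063739}$ ($k = -7 + \sqrt{-116199 + 2179938} = -7 + \sqrt{2063739} \approx 1429.6$)
$1280723 - k = 1280723 - \left(-7 + \sqrt{2063739}\right) = 1280723 + \left(7 - \sqrt{2063739}\right) = 1280730 - \sqrt{2063739}$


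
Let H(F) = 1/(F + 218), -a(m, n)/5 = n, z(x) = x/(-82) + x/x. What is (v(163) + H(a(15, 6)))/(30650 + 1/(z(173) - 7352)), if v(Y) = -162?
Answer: -18362994525/3474347285584 ≈ -0.0052853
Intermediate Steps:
z(x) = 1 - x/82 (z(x) = x*(-1/82) + 1 = -x/82 + 1 = 1 - x/82)
a(m, n) = -5*n
H(F) = 1/(218 + F)
(v(163) + H(a(15, 6)))/(30650 + 1/(z(173) - 7352)) = (-162 + 1/(218 - 5*6))/(30650 + 1/((1 - 1/82*173) - 7352)) = (-162 + 1/(218 - 30))/(30650 + 1/((1 - 173/82) - 7352)) = (-162 + 1/188)/(30650 + 1/(-91/82 - 7352)) = (-162 + 1/188)/(30650 + 1/(-602955/82)) = -30455/(188*(30650 - 82/602955)) = -30455/(188*18480570668/602955) = -30455/188*602955/18480570668 = -18362994525/3474347285584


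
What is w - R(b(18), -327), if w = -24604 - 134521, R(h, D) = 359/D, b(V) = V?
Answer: -52033516/327 ≈ -1.5912e+5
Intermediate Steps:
w = -159125
w - R(b(18), -327) = -159125 - 359/(-327) = -159125 - 359*(-1)/327 = -159125 - 1*(-359/327) = -159125 + 359/327 = -52033516/327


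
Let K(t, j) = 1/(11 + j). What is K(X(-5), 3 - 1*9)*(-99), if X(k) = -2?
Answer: -99/5 ≈ -19.800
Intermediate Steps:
K(X(-5), 3 - 1*9)*(-99) = -99/(11 + (3 - 1*9)) = -99/(11 + (3 - 9)) = -99/(11 - 6) = -99/5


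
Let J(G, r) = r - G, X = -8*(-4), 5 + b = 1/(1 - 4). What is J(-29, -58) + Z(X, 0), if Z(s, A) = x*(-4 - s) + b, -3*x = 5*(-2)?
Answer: -463/3 ≈ -154.33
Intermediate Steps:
b = -16/3 (b = -5 + 1/(1 - 4) = -5 + 1/(-3) = -5 - ⅓ = -16/3 ≈ -5.3333)
X = 32
x = 10/3 (x = -5*(-2)/3 = -⅓*(-10) = 10/3 ≈ 3.3333)
Z(s, A) = -56/3 - 10*s/3 (Z(s, A) = 10*(-4 - s)/3 - 16/3 = (-40/3 - 10*s/3) - 16/3 = -56/3 - 10*s/3)
J(-29, -58) + Z(X, 0) = (-58 - 1*(-29)) + (-56/3 - 10/3*32) = (-58 + 29) + (-56/3 - 320/3) = -29 - 376/3 = -463/3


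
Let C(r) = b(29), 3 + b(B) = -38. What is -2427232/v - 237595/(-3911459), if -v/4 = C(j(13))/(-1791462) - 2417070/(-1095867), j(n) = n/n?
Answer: 517741665181863264201317/1881904617135004237 ≈ 2.7512e+5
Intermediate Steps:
j(n) = 1
b(B) = -41 (b(B) = -3 - 38 = -41)
C(r) = -41
v = -962251997086/109066893753 (v = -4*(-41/(-1791462) - 2417070/(-1095867)) = -4*(-41*(-1/1791462) - 2417070*(-1/1095867)) = -4*(41/1791462 + 805690/365289) = -4*481125998543/218133787506 = -962251997086/109066893753 ≈ -8.8226)
-2427232/v - 237595/(-3911459) = -2427232/(-962251997086/109066893753) - 237595/(-3911459) = -2427232*(-109066893753/962251997086) - 237595*(-1/3911459) = 132365327328940848/481125998543 + 237595/3911459 = 517741665181863264201317/1881904617135004237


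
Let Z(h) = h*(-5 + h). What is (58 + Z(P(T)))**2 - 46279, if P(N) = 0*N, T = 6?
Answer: -42915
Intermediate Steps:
P(N) = 0
(58 + Z(P(T)))**2 - 46279 = (58 + 0*(-5 + 0))**2 - 46279 = (58 + 0*(-5))**2 - 46279 = (58 + 0)**2 - 46279 = 58**2 - 46279 = 3364 - 46279 = -42915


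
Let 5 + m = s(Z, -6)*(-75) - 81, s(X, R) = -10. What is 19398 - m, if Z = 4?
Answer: 18734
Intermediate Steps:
m = 664 (m = -5 + (-10*(-75) - 81) = -5 + (750 - 81) = -5 + 669 = 664)
19398 - m = 19398 - 1*664 = 19398 - 664 = 18734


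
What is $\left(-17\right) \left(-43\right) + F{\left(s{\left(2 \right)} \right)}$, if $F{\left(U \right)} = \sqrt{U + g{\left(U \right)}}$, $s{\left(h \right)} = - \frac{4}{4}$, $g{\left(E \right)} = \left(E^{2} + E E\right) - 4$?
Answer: $731 + i \sqrt{3} \approx 731.0 + 1.732 i$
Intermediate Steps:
$g{\left(E \right)} = -4 + 2 E^{2}$ ($g{\left(E \right)} = \left(E^{2} + E^{2}\right) - 4 = 2 E^{2} - 4 = -4 + 2 E^{2}$)
$s{\left(h \right)} = -1$ ($s{\left(h \right)} = \left(-4\right) \frac{1}{4} = -1$)
$F{\left(U \right)} = \sqrt{-4 + U + 2 U^{2}}$ ($F{\left(U \right)} = \sqrt{U + \left(-4 + 2 U^{2}\right)} = \sqrt{-4 + U + 2 U^{2}}$)
$\left(-17\right) \left(-43\right) + F{\left(s{\left(2 \right)} \right)} = \left(-17\right) \left(-43\right) + \sqrt{-4 - 1 + 2 \left(-1\right)^{2}} = 731 + \sqrt{-4 - 1 + 2 \cdot 1} = 731 + \sqrt{-4 - 1 + 2} = 731 + \sqrt{-3} = 731 + i \sqrt{3}$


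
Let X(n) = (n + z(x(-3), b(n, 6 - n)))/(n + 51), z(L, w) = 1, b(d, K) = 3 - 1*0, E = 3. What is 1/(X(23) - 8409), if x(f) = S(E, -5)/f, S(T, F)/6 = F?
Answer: -37/311121 ≈ -0.00011892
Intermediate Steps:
S(T, F) = 6*F
x(f) = -30/f (x(f) = (6*(-5))/f = -30/f)
b(d, K) = 3 (b(d, K) = 3 + 0 = 3)
X(n) = (1 + n)/(51 + n) (X(n) = (n + 1)/(n + 51) = (1 + n)/(51 + n))
1/(X(23) - 8409) = 1/((1 + 23)/(51 + 23) - 8409) = 1/(24/74 - 8409) = 1/((1/74)*24 - 8409) = 1/(12/37 - 8409) = 1/(-311121/37) = -37/311121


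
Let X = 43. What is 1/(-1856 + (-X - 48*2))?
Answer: -1/1995 ≈ -0.00050125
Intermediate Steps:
1/(-1856 + (-X - 48*2)) = 1/(-1856 + (-1*43 - 48*2)) = 1/(-1856 + (-43 - 96)) = 1/(-1856 - 139) = 1/(-1995) = -1/1995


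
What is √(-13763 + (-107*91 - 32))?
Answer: 2*I*√5883 ≈ 153.4*I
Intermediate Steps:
√(-13763 + (-107*91 - 32)) = √(-13763 + (-9737 - 32)) = √(-13763 - 9769) = √(-23532) = 2*I*√5883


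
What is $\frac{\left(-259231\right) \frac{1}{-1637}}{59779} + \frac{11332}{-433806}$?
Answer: $- \frac{498236709925}{21225742143369} \approx -0.023473$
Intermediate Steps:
$\frac{\left(-259231\right) \frac{1}{-1637}}{59779} + \frac{11332}{-433806} = \left(-259231\right) \left(- \frac{1}{1637}\right) \frac{1}{59779} + 11332 \left(- \frac{1}{433806}\right) = \frac{259231}{1637} \cdot \frac{1}{59779} - \frac{5666}{216903} = \frac{259231}{97858223} - \frac{5666}{216903} = - \frac{498236709925}{21225742143369}$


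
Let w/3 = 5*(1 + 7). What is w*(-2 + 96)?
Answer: 11280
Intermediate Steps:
w = 120 (w = 3*(5*(1 + 7)) = 3*(5*8) = 3*40 = 120)
w*(-2 + 96) = 120*(-2 + 96) = 120*94 = 11280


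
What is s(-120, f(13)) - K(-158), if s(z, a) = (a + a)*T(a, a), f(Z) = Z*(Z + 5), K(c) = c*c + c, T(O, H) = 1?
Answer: -24338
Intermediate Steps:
K(c) = c + c² (K(c) = c² + c = c + c²)
f(Z) = Z*(5 + Z)
s(z, a) = 2*a (s(z, a) = (a + a)*1 = (2*a)*1 = 2*a)
s(-120, f(13)) - K(-158) = 2*(13*(5 + 13)) - (-158)*(1 - 158) = 2*(13*18) - (-158)*(-157) = 2*234 - 1*24806 = 468 - 24806 = -24338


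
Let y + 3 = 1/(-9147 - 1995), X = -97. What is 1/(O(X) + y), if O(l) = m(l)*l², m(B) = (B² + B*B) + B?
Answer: 11142/1962617461811 ≈ 5.6771e-9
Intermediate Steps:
m(B) = B + 2*B² (m(B) = (B² + B²) + B = 2*B² + B = B + 2*B²)
O(l) = l³*(1 + 2*l) (O(l) = (l*(1 + 2*l))*l² = l³*(1 + 2*l))
y = -33427/11142 (y = -3 + 1/(-9147 - 1995) = -3 + 1/(-11142) = -3 - 1/11142 = -33427/11142 ≈ -3.0001)
1/(O(X) + y) = 1/((-97)³*(1 + 2*(-97)) - 33427/11142) = 1/(-912673*(1 - 194) - 33427/11142) = 1/(-912673*(-193) - 33427/11142) = 1/(176145889 - 33427/11142) = 1/(1962617461811/11142) = 11142/1962617461811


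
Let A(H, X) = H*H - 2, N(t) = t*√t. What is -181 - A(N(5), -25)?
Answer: -304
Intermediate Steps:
N(t) = t^(3/2)
A(H, X) = -2 + H² (A(H, X) = H² - 2 = -2 + H²)
-181 - A(N(5), -25) = -181 - (-2 + (5^(3/2))²) = -181 - (-2 + (5*√5)²) = -181 - (-2 + 125) = -181 - 1*123 = -181 - 123 = -304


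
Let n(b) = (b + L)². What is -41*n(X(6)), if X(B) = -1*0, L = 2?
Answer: -164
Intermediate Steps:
X(B) = 0
n(b) = (2 + b)² (n(b) = (b + 2)² = (2 + b)²)
-41*n(X(6)) = -41*(2 + 0)² = -41*2² = -41*4 = -164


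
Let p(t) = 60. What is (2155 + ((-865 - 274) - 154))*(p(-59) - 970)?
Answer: -784420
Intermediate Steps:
(2155 + ((-865 - 274) - 154))*(p(-59) - 970) = (2155 + ((-865 - 274) - 154))*(60 - 970) = (2155 + (-1139 - 154))*(-910) = (2155 - 1293)*(-910) = 862*(-910) = -784420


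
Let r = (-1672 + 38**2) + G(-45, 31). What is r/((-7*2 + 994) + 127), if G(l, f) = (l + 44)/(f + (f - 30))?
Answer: -7297/35424 ≈ -0.20599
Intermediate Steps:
G(l, f) = (44 + l)/(-30 + 2*f) (G(l, f) = (44 + l)/(f + (-30 + f)) = (44 + l)/(-30 + 2*f))
r = -7297/32 (r = (-1672 + 38**2) + (44 - 45)/(2*(-15 + 31)) = (-1672 + 1444) + (1/2)*(-1)/16 = -228 + (1/2)*(1/16)*(-1) = -228 - 1/32 = -7297/32 ≈ -228.03)
r/((-7*2 + 994) + 127) = -7297/(32*((-7*2 + 994) + 127)) = -7297/(32*((-14 + 994) + 127)) = -7297/(32*(980 + 127)) = -7297/32/1107 = -7297/32*1/1107 = -7297/35424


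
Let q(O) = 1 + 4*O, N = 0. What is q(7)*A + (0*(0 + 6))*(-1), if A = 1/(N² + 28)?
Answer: 29/28 ≈ 1.0357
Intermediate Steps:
A = 1/28 (A = 1/(0² + 28) = 1/(0 + 28) = 1/28 ≈ 0.035714)
q(7)*A + (0*(0 + 6))*(-1) = (1 + 4*7)*(1/28) + (0*(0 + 6))*(-1) = (1 + 28)*(1/28) + (0*6)*(-1) = 29*(1/28) + 0*(-1) = 29/28 + 0 = 29/28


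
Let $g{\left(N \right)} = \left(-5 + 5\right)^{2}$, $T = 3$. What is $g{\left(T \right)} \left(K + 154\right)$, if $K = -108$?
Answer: $0$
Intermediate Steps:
$g{\left(N \right)} = 0$ ($g{\left(N \right)} = 0^{2} = 0$)
$g{\left(T \right)} \left(K + 154\right) = 0 \left(-108 + 154\right) = 0 \cdot 46 = 0$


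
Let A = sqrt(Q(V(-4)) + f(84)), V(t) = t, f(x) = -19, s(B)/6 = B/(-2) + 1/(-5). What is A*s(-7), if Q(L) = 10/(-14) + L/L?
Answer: 99*I*sqrt(917)/35 ≈ 85.655*I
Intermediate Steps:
s(B) = -6/5 - 3*B (s(B) = 6*(B/(-2) + 1/(-5)) = 6*(B*(-1/2) + 1*(-1/5)) = 6*(-B/2 - 1/5) = 6*(-1/5 - B/2) = -6/5 - 3*B)
Q(L) = 2/7 (Q(L) = 10*(-1/14) + 1 = -5/7 + 1 = 2/7)
A = I*sqrt(917)/7 (A = sqrt(2/7 - 19) = sqrt(-131/7) = I*sqrt(917)/7 ≈ 4.326*I)
A*s(-7) = (I*sqrt(917)/7)*(-6/5 - 3*(-7)) = (I*sqrt(917)/7)*(-6/5 + 21) = (I*sqrt(917)/7)*(99/5) = 99*I*sqrt(917)/35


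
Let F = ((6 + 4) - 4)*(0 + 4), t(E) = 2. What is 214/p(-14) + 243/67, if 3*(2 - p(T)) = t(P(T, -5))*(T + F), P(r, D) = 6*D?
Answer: -19806/469 ≈ -42.230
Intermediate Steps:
F = 24 (F = (10 - 4)*4 = 6*4 = 24)
p(T) = -14 - 2*T/3 (p(T) = 2 - 2*(T + 24)/3 = 2 - 2*(24 + T)/3 = 2 - (48 + 2*T)/3 = 2 + (-16 - 2*T/3) = -14 - 2*T/3)
214/p(-14) + 243/67 = 214/(-14 - ⅔*(-14)) + 243/67 = 214/(-14 + 28/3) + 243*(1/67) = 214/(-14/3) + 243/67 = 214*(-3/14) + 243/67 = -321/7 + 243/67 = -19806/469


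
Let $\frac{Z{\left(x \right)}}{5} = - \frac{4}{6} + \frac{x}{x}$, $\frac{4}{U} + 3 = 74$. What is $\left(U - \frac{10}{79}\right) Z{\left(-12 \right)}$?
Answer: $- \frac{1970}{16827} \approx -0.11707$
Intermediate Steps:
$U = \frac{4}{71}$ ($U = \frac{4}{-3 + 74} = \frac{4}{71} \approx 0.056338$)
$Z{\left(x \right)} = \frac{5}{3}$ ($Z{\left(x \right)} = 5 \left(- \frac{4}{6} + \frac{x}{x}\right) = 5 \left(\left(-4\right) \frac{1}{6} + 1\right) = 5 \left(- \frac{2}{3} + 1\right) = 5 \cdot \frac{1}{3} = \frac{5}{3}$)
$\left(U - \frac{10}{79}\right) Z{\left(-12 \right)} = \left(\frac{4}{71} - \frac{10}{79}\right) \frac{5}{3} = \left(- \frac{394}{5609}\right) \frac{5}{3} = - \frac{1970}{16827}$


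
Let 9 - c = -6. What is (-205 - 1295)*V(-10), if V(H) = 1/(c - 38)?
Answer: 1500/23 ≈ 65.217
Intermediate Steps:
c = 15 (c = 9 - 1*(-6) = 9 + 6 = 15)
V(H) = -1/23 (V(H) = 1/(15 - 38) = 1/(-23) = -1/23)
(-205 - 1295)*V(-10) = (-205 - 1295)*(-1/23) = -1500*(-1/23) = 1500/23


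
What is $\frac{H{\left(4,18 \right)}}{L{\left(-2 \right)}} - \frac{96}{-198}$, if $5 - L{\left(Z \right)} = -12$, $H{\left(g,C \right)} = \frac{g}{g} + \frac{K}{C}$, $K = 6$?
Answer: $\frac{316}{561} \approx 0.56328$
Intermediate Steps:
$H{\left(g,C \right)} = 1 + \frac{6}{C}$ ($H{\left(g,C \right)} = \frac{g}{g} + \frac{6}{C} = 1 + \frac{6}{C}$)
$L{\left(Z \right)} = 17$ ($L{\left(Z \right)} = 5 - -12 = 5 + 12 = 17$)
$\frac{H{\left(4,18 \right)}}{L{\left(-2 \right)}} - \frac{96}{-198} = \frac{\frac{1}{18} \left(6 + 18\right)}{17} - \frac{96}{-198} = \frac{1}{18} \cdot 24 \cdot \frac{1}{17} - - \frac{16}{33} = \frac{4}{3} \cdot \frac{1}{17} + \frac{16}{33} = \frac{4}{51} + \frac{16}{33} = \frac{316}{561}$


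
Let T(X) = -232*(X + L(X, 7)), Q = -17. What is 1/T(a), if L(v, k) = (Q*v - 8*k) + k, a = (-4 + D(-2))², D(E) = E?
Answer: 1/145000 ≈ 6.8966e-6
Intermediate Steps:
a = 36 (a = (-4 - 2)² = (-6)² = 36)
L(v, k) = -17*v - 7*k (L(v, k) = (-17*v - 8*k) + k = -17*v - 7*k)
T(X) = 11368 + 3712*X (T(X) = -232*(X + (-17*X - 7*7)) = -232*(X + (-17*X - 49)) = -232*(X + (-49 - 17*X)) = -232*(-49 - 16*X) = 11368 + 3712*X)
1/T(a) = 1/(11368 + 3712*36) = 1/(11368 + 133632) = 1/145000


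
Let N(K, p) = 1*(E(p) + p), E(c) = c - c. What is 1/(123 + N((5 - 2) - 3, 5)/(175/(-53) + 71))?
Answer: 3588/441589 ≈ 0.0081252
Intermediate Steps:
E(c) = 0
N(K, p) = p (N(K, p) = 1*(0 + p) = 1*p = p)
1/(123 + N((5 - 2) - 3, 5)/(175/(-53) + 71)) = 1/(123 + 5/(175/(-53) + 71)) = 1/(123 + 5/(175*(-1/53) + 71)) = 1/(123 + 5/(-175/53 + 71)) = 1/(123 + 5/(3588/53)) = 1/(123 + (53/3588)*5) = 1/(123 + 265/3588) = 1/(441589/3588) = 3588/441589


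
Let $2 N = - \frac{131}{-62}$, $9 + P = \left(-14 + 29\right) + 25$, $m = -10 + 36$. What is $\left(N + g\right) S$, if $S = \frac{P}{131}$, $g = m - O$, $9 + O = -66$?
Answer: $\frac{12655}{524} \approx 24.151$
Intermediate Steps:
$O = -75$ ($O = -9 - 66 = -75$)
$m = 26$
$g = 101$ ($g = 26 - -75 = 26 + 75 = 101$)
$P = 31$ ($P = -9 + \left(\left(-14 + 29\right) + 25\right) = -9 + \left(15 + 25\right) = -9 + 40 = 31$)
$N = \frac{131}{124}$ ($N = \frac{\left(-131\right) \frac{1}{-62}}{2} = \frac{\left(-131\right) \left(- \frac{1}{62}\right)}{2} = \frac{1}{2} \cdot \frac{131}{62} = \frac{131}{124} \approx 1.0565$)
$S = \frac{31}{131} \approx 0.23664$
$\left(N + g\right) S = \left(\frac{131}{124} + 101\right) \frac{31}{131} = \frac{12655}{124} \cdot \frac{31}{131} = \frac{12655}{524}$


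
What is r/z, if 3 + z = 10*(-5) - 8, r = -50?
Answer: 50/61 ≈ 0.81967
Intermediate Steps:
z = -61 (z = -3 + (10*(-5) - 8) = -3 + (-50 - 8) = -3 - 58 = -61)
r/z = -50/(-61) = -50*(-1/61) = 50/61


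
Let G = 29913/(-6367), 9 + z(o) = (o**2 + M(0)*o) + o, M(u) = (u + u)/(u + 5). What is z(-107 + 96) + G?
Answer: 613154/6367 ≈ 96.302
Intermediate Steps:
M(u) = 2*u/(5 + u) (M(u) = (2*u)/(5 + u) = 2*u/(5 + u))
z(o) = -9 + o + o**2 (z(o) = -9 + ((o**2 + (2*0/(5 + 0))*o) + o) = -9 + ((o**2 + (2*0/5)*o) + o) = -9 + ((o**2 + (2*0*(1/5))*o) + o) = -9 + ((o**2 + 0*o) + o) = -9 + ((o**2 + 0) + o) = -9 + (o**2 + o) = -9 + (o + o**2) = -9 + o + o**2)
G = -29913/6367 (G = 29913*(-1/6367) = -29913/6367 ≈ -4.6981)
z(-107 + 96) + G = (-9 + (-107 + 96) + (-107 + 96)**2) - 29913/6367 = (-9 - 11 + (-11)**2) - 29913/6367 = (-9 - 11 + 121) - 29913/6367 = 101 - 29913/6367 = 613154/6367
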